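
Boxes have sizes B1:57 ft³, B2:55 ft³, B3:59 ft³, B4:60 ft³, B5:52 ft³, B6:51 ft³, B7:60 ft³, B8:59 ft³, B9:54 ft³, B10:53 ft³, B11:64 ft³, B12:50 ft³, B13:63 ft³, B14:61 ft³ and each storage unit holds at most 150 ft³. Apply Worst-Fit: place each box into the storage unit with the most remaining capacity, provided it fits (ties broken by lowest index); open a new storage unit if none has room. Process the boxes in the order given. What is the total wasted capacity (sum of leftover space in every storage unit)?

storage unit 1: place B1 (57 ft³), 93 ft³ left
storage unit 1: place B2 (55 ft³), 38 ft³ left
storage unit 2: place B3 (59 ft³), 91 ft³ left
storage unit 2: place B4 (60 ft³), 31 ft³ left
storage unit 3: place B5 (52 ft³), 98 ft³ left
storage unit 3: place B6 (51 ft³), 47 ft³ left
storage unit 4: place B7 (60 ft³), 90 ft³ left
storage unit 4: place B8 (59 ft³), 31 ft³ left
storage unit 5: place B9 (54 ft³), 96 ft³ left
storage unit 5: place B10 (53 ft³), 43 ft³ left
storage unit 6: place B11 (64 ft³), 86 ft³ left
storage unit 6: place B12 (50 ft³), 36 ft³ left
storage unit 7: place B13 (63 ft³), 87 ft³ left
storage unit 7: place B14 (61 ft³), 26 ft³ left
7 storage units × 150 ft³ = 1050 ft³; used 798 ft³; unused 252 ft³.

252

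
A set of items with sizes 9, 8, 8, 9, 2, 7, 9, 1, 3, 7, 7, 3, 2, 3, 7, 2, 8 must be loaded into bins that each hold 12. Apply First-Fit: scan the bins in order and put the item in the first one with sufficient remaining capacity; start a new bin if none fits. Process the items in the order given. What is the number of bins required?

10 bins

Put 9 in bin 1; 3 remain.
Put 8 in bin 2; 4 remain.
Put 8 in bin 3; 4 remain.
Put 9 in bin 4; 3 remain.
Put 2 in bin 1; 1 remain.
Put 7 in bin 5; 5 remain.
Put 9 in bin 6; 3 remain.
Put 1 in bin 1; 0 remain.
Put 3 in bin 2; 1 remain.
Put 7 in bin 7; 5 remain.
Put 7 in bin 8; 5 remain.
Put 3 in bin 3; 1 remain.
Put 2 in bin 4; 1 remain.
Put 3 in bin 5; 2 remain.
Put 7 in bin 9; 5 remain.
Put 2 in bin 5; 0 remain.
Put 8 in bin 10; 4 remain.
Final bins: [9,2,1] [8,3] [8,3] [9,2] [7,3,2] [9] [7] [7] [7] [8].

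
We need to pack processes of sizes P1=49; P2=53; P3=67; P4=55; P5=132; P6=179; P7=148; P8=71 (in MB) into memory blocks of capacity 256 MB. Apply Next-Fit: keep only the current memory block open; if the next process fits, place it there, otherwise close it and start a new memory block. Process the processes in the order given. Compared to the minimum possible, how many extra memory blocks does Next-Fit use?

Next-Fit: [49,53,67,55] [132] [179] [148,71] → 4 memory blocks.
Total size 754 MB; any packing needs at least ⌈754/256⌉ = 3 memory blocks.
An optimal packing achieves that bound: [179,71] [148,55,53] [132,67,49] → 3 memory blocks.
Excess: 4 − 3 = 1.

1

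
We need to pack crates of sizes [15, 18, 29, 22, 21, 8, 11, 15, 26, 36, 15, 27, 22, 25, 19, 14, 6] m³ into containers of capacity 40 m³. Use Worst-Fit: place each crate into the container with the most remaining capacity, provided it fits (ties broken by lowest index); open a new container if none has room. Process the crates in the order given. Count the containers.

11

Put 15 m³ in container 1; 25 m³ remain.
Put 18 m³ in container 1; 7 m³ remain.
Put 29 m³ in container 2; 11 m³ remain.
Put 22 m³ in container 3; 18 m³ remain.
Put 21 m³ in container 4; 19 m³ remain.
Put 8 m³ in container 4; 11 m³ remain.
Put 11 m³ in container 3; 7 m³ remain.
Put 15 m³ in container 5; 25 m³ remain.
Put 26 m³ in container 6; 14 m³ remain.
Put 36 m³ in container 7; 4 m³ remain.
Put 15 m³ in container 5; 10 m³ remain.
Put 27 m³ in container 8; 13 m³ remain.
Put 22 m³ in container 9; 18 m³ remain.
Put 25 m³ in container 10; 15 m³ remain.
Put 19 m³ in container 11; 21 m³ remain.
Put 14 m³ in container 11; 7 m³ remain.
Put 6 m³ in container 9; 12 m³ remain.
Final containers: [15,18] [29] [22,11] [21,8] [15,15] [26] [36] [27] [22,6] [25] [19,14].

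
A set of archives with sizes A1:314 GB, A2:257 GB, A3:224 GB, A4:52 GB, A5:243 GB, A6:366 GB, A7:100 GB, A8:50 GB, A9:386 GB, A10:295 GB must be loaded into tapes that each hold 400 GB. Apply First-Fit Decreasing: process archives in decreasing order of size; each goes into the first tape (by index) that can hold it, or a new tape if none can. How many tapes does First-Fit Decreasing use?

7

Sorted descending: 386, 366, 314, 295, 257, 243, 224, 100, 52, 50.
Put 386 GB in tape 1; 14 GB remain.
Put 366 GB in tape 2; 34 GB remain.
Put 314 GB in tape 3; 86 GB remain.
Put 295 GB in tape 4; 105 GB remain.
Put 257 GB in tape 5; 143 GB remain.
Put 243 GB in tape 6; 157 GB remain.
Put 224 GB in tape 7; 176 GB remain.
Put 100 GB in tape 4; 5 GB remain.
Put 52 GB in tape 3; 34 GB remain.
Put 50 GB in tape 5; 93 GB remain.
Final tapes: [386] [366] [314,52] [295,100] [257,50] [243] [224].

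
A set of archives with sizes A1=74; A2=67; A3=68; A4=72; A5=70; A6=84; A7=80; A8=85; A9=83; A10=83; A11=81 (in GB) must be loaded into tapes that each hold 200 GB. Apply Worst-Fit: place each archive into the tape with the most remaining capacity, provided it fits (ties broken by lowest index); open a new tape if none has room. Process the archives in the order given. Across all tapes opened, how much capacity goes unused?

353

Put A1 (74 GB) in tape 1; 126 GB remain.
Put A2 (67 GB) in tape 1; 59 GB remain.
Put A3 (68 GB) in tape 2; 132 GB remain.
Put A4 (72 GB) in tape 2; 60 GB remain.
Put A5 (70 GB) in tape 3; 130 GB remain.
Put A6 (84 GB) in tape 3; 46 GB remain.
Put A7 (80 GB) in tape 4; 120 GB remain.
Put A8 (85 GB) in tape 4; 35 GB remain.
Put A9 (83 GB) in tape 5; 117 GB remain.
Put A10 (83 GB) in tape 5; 34 GB remain.
Put A11 (81 GB) in tape 6; 119 GB remain.
6 tapes × 200 GB = 1200 GB; used 847 GB; unused 353 GB.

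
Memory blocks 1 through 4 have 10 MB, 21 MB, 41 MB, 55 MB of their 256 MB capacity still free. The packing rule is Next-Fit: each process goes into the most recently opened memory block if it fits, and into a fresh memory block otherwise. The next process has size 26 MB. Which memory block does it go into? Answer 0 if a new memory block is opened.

4

Next-Fit only looks at memory block 4, which has 55 MB free.
26 MB fits there.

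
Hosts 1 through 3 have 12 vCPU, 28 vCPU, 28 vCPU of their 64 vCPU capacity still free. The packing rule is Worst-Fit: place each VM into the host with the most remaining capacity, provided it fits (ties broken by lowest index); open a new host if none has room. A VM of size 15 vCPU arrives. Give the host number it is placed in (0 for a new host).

2

Hosts with room: host 2 (28 vCPU), host 3 (28 vCPU).
Most room is host 2 with 28 vCPU free.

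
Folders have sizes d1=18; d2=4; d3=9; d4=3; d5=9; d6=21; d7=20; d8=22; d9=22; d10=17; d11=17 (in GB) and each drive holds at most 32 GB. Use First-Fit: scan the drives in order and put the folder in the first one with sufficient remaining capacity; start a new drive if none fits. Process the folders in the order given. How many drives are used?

Put d1 (18 GB) in drive 1; 14 GB remain.
Put d2 (4 GB) in drive 1; 10 GB remain.
Put d3 (9 GB) in drive 1; 1 GB remain.
Put d4 (3 GB) in drive 2; 29 GB remain.
Put d5 (9 GB) in drive 2; 20 GB remain.
Put d6 (21 GB) in drive 3; 11 GB remain.
Put d7 (20 GB) in drive 2; 0 GB remain.
Put d8 (22 GB) in drive 4; 10 GB remain.
Put d9 (22 GB) in drive 5; 10 GB remain.
Put d10 (17 GB) in drive 6; 15 GB remain.
Put d11 (17 GB) in drive 7; 15 GB remain.
Final drives: [18,4,9] [3,9,20] [21] [22] [22] [17] [17].

7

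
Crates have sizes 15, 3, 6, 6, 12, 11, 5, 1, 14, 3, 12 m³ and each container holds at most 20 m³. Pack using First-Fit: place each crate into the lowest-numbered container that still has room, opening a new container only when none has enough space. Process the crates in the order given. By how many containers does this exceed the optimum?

First-Fit: [15,3,1] [6,6,5,3] [12] [11] [14] [12] → 6 containers.
Total size 88 m³; any packing needs at least ⌈88/20⌉ = 5 containers.
An optimal packing achieves that bound: [15,5] [14,6] [12,6,1] [12,3,3] [11] → 5 containers.
Excess: 6 − 5 = 1.

1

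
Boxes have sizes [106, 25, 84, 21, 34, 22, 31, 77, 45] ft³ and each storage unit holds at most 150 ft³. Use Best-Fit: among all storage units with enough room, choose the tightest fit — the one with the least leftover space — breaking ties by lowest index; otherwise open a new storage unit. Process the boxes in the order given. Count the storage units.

106 ft³ → storage unit 1 (remaining 44 ft³)
25 ft³ → storage unit 1 (remaining 19 ft³)
84 ft³ → storage unit 2 (remaining 66 ft³)
21 ft³ → storage unit 2 (remaining 45 ft³)
34 ft³ → storage unit 2 (remaining 11 ft³)
22 ft³ → storage unit 3 (remaining 128 ft³)
31 ft³ → storage unit 3 (remaining 97 ft³)
77 ft³ → storage unit 3 (remaining 20 ft³)
45 ft³ → storage unit 4 (remaining 105 ft³)

4 storage units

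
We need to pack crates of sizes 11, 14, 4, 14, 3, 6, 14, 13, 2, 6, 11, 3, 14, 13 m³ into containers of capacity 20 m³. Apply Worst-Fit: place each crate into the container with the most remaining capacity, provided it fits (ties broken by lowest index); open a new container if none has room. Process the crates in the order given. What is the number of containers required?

8

Put 11 m³ in container 1; 9 m³ remain.
Put 14 m³ in container 2; 6 m³ remain.
Put 4 m³ in container 1; 5 m³ remain.
Put 14 m³ in container 3; 6 m³ remain.
Put 3 m³ in container 2; 3 m³ remain.
Put 6 m³ in container 3; 0 m³ remain.
Put 14 m³ in container 4; 6 m³ remain.
Put 13 m³ in container 5; 7 m³ remain.
Put 2 m³ in container 5; 5 m³ remain.
Put 6 m³ in container 4; 0 m³ remain.
Put 11 m³ in container 6; 9 m³ remain.
Put 3 m³ in container 6; 6 m³ remain.
Put 14 m³ in container 7; 6 m³ remain.
Put 13 m³ in container 8; 7 m³ remain.
Final containers: [11,4] [14,3] [14,6] [14,6] [13,2] [11,3] [14] [13].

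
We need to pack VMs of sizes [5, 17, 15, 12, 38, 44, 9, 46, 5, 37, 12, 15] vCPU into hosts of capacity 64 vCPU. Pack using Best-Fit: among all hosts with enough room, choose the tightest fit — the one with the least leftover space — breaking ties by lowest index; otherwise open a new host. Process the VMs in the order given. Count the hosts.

5 hosts

5 vCPU → host 1 (remaining 59 vCPU)
17 vCPU → host 1 (remaining 42 vCPU)
15 vCPU → host 1 (remaining 27 vCPU)
12 vCPU → host 1 (remaining 15 vCPU)
38 vCPU → host 2 (remaining 26 vCPU)
44 vCPU → host 3 (remaining 20 vCPU)
9 vCPU → host 1 (remaining 6 vCPU)
46 vCPU → host 4 (remaining 18 vCPU)
5 vCPU → host 1 (remaining 1 vCPU)
37 vCPU → host 5 (remaining 27 vCPU)
12 vCPU → host 4 (remaining 6 vCPU)
15 vCPU → host 3 (remaining 5 vCPU)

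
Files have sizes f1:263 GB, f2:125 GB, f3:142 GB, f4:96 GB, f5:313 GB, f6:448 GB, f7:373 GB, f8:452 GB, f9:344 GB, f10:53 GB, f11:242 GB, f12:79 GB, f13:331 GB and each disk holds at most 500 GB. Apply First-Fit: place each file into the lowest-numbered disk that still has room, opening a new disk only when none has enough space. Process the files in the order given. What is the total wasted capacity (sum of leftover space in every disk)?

disk 1: place f1 (263 GB), 237 GB left
disk 1: place f2 (125 GB), 112 GB left
disk 2: place f3 (142 GB), 358 GB left
disk 1: place f4 (96 GB), 16 GB left
disk 2: place f5 (313 GB), 45 GB left
disk 3: place f6 (448 GB), 52 GB left
disk 4: place f7 (373 GB), 127 GB left
disk 5: place f8 (452 GB), 48 GB left
disk 6: place f9 (344 GB), 156 GB left
disk 4: place f10 (53 GB), 74 GB left
disk 7: place f11 (242 GB), 258 GB left
disk 6: place f12 (79 GB), 77 GB left
disk 8: place f13 (331 GB), 169 GB left
8 disks × 500 GB = 4000 GB; used 3261 GB; unused 739 GB.

739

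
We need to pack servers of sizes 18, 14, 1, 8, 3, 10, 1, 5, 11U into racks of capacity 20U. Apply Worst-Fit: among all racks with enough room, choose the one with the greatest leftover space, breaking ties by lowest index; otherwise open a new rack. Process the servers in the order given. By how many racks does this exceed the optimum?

1

Worst-Fit: [18] [14,1] [8,3,5] [10,1] [11] → 5 racks.
Total size 71U; any packing needs at least ⌈71/20⌉ = 4 racks.
An optimal packing achieves that bound: [18,1,1] [14,5] [11,8] [10,3] → 4 racks.
Excess: 5 − 4 = 1.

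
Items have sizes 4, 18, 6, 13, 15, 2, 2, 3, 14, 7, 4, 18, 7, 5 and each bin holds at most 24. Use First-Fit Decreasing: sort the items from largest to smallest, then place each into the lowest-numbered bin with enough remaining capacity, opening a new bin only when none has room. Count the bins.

5

Sorted descending: 18, 18, 15, 14, 13, 7, 7, 6, 5, 4, 4, 3, 2, 2.
bin 1: place 18, 6 left
bin 2: place 18, 6 left
bin 3: place 15, 9 left
bin 4: place 14, 10 left
bin 5: place 13, 11 left
bin 3: place 7, 2 left
bin 4: place 7, 3 left
bin 1: place 6, 0 left
bin 2: place 5, 1 left
bin 5: place 4, 7 left
bin 5: place 4, 3 left
bin 4: place 3, 0 left
bin 3: place 2, 0 left
bin 5: place 2, 1 left
Final bins: [18,6] [18,5] [15,7,2] [14,7,3] [13,4,4,2].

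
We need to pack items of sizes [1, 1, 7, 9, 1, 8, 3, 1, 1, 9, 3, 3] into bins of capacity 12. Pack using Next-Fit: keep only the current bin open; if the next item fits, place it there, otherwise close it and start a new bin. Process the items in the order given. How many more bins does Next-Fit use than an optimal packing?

1

Next-Fit: [1,1,7] [9,1] [8,3,1] [1,9] [3,3] → 5 bins.
Total size 47; any packing needs at least ⌈47/12⌉ = 4 bins.
An optimal packing achieves that bound: [9,3] [9,3] [8,3,1] [7,1,1,1,1] → 4 bins.
Excess: 5 − 4 = 1.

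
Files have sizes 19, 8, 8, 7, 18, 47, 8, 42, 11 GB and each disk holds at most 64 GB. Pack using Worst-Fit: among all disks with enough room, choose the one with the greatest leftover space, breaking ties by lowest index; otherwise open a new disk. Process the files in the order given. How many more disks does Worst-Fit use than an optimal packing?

Worst-Fit: [19,8,8,7,18] [47,8] [42,11] → 3 disks.
Total size 168 GB; any packing needs at least ⌈168/64⌉ = 3 disks.
So 3 is already optimal.

0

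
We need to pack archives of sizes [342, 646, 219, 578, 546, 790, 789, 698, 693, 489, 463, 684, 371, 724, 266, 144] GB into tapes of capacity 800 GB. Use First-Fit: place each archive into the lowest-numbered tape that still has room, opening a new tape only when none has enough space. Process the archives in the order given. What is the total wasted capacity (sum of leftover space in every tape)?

1958

342 GB → tape 1 (remaining 458 GB)
646 GB → tape 2 (remaining 154 GB)
219 GB → tape 1 (remaining 239 GB)
578 GB → tape 3 (remaining 222 GB)
546 GB → tape 4 (remaining 254 GB)
790 GB → tape 5 (remaining 10 GB)
789 GB → tape 6 (remaining 11 GB)
698 GB → tape 7 (remaining 102 GB)
693 GB → tape 8 (remaining 107 GB)
489 GB → tape 9 (remaining 311 GB)
463 GB → tape 10 (remaining 337 GB)
684 GB → tape 11 (remaining 116 GB)
371 GB → tape 12 (remaining 429 GB)
724 GB → tape 13 (remaining 76 GB)
266 GB → tape 9 (remaining 45 GB)
144 GB → tape 1 (remaining 95 GB)
13 tapes × 800 GB = 10400 GB; used 8442 GB; unused 1958 GB.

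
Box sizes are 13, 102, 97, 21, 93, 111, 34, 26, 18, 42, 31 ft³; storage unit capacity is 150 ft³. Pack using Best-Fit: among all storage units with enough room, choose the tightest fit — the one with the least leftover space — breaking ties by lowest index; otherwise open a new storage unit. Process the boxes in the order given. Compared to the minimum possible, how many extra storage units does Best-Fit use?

Best-Fit: [13,102,21] [97,26,18] [93,42] [111,34] [31] → 5 storage units.
Total size 588 ft³; any packing needs at least ⌈588/150⌉ = 4 storage units.
An optimal packing achieves that bound: [111,34] [102,42] [97,31,21] [93,26,18,13] → 4 storage units.
Excess: 5 − 4 = 1.

1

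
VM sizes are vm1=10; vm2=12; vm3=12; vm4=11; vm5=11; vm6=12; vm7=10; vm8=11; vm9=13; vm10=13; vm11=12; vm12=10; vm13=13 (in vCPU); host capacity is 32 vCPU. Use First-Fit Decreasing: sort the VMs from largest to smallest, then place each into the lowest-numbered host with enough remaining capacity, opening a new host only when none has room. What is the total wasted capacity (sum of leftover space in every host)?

Sorted descending: 13, 13, 13, 12, 12, 12, 12, 11, 11, 11, 10, 10, 10.
Put 13 vCPU in host 1; 19 vCPU remain.
Put 13 vCPU in host 1; 6 vCPU remain.
Put 13 vCPU in host 2; 19 vCPU remain.
Put 12 vCPU in host 2; 7 vCPU remain.
Put 12 vCPU in host 3; 20 vCPU remain.
Put 12 vCPU in host 3; 8 vCPU remain.
Put 12 vCPU in host 4; 20 vCPU remain.
Put 11 vCPU in host 4; 9 vCPU remain.
Put 11 vCPU in host 5; 21 vCPU remain.
Put 11 vCPU in host 5; 10 vCPU remain.
Put 10 vCPU in host 5; 0 vCPU remain.
Put 10 vCPU in host 6; 22 vCPU remain.
Put 10 vCPU in host 6; 12 vCPU remain.
6 hosts × 32 vCPU = 192 vCPU; used 150 vCPU; unused 42 vCPU.

42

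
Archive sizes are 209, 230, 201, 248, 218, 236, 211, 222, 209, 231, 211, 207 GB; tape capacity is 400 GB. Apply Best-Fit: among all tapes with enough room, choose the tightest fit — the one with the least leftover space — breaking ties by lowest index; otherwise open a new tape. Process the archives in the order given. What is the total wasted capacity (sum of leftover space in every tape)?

2167

209 GB → tape 1 (remaining 191 GB)
230 GB → tape 2 (remaining 170 GB)
201 GB → tape 3 (remaining 199 GB)
248 GB → tape 4 (remaining 152 GB)
218 GB → tape 5 (remaining 182 GB)
236 GB → tape 6 (remaining 164 GB)
211 GB → tape 7 (remaining 189 GB)
222 GB → tape 8 (remaining 178 GB)
209 GB → tape 9 (remaining 191 GB)
231 GB → tape 10 (remaining 169 GB)
211 GB → tape 11 (remaining 189 GB)
207 GB → tape 12 (remaining 193 GB)
12 tapes × 400 GB = 4800 GB; used 2633 GB; unused 2167 GB.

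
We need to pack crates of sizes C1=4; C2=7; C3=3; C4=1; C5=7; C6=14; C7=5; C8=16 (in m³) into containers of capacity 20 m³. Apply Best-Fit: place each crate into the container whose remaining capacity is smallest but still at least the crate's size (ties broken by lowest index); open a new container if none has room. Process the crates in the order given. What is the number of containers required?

Put C1 (4 m³) in container 1; 16 m³ remain.
Put C2 (7 m³) in container 1; 9 m³ remain.
Put C3 (3 m³) in container 1; 6 m³ remain.
Put C4 (1 m³) in container 1; 5 m³ remain.
Put C5 (7 m³) in container 2; 13 m³ remain.
Put C6 (14 m³) in container 3; 6 m³ remain.
Put C7 (5 m³) in container 1; 0 m³ remain.
Put C8 (16 m³) in container 4; 4 m³ remain.
Final containers: [4,7,3,1,5] [7] [14] [16].

4 containers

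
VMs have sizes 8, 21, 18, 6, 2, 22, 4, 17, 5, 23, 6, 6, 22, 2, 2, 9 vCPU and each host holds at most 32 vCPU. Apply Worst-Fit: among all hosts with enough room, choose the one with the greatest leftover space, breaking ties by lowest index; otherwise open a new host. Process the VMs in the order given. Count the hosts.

7 hosts

host 1: place 8 vCPU, 24 vCPU left
host 1: place 21 vCPU, 3 vCPU left
host 2: place 18 vCPU, 14 vCPU left
host 2: place 6 vCPU, 8 vCPU left
host 2: place 2 vCPU, 6 vCPU left
host 3: place 22 vCPU, 10 vCPU left
host 3: place 4 vCPU, 6 vCPU left
host 4: place 17 vCPU, 15 vCPU left
host 4: place 5 vCPU, 10 vCPU left
host 5: place 23 vCPU, 9 vCPU left
host 4: place 6 vCPU, 4 vCPU left
host 5: place 6 vCPU, 3 vCPU left
host 6: place 22 vCPU, 10 vCPU left
host 6: place 2 vCPU, 8 vCPU left
host 6: place 2 vCPU, 6 vCPU left
host 7: place 9 vCPU, 23 vCPU left
Final hosts: [8,21] [18,6,2] [22,4] [17,5,6] [23,6] [22,2,2] [9].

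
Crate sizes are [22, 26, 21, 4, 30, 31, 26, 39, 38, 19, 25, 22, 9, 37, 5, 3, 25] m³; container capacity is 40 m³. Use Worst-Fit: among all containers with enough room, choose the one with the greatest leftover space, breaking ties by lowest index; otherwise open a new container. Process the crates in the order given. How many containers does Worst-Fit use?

13 containers

Put 22 m³ in container 1; 18 m³ remain.
Put 26 m³ in container 2; 14 m³ remain.
Put 21 m³ in container 3; 19 m³ remain.
Put 4 m³ in container 3; 15 m³ remain.
Put 30 m³ in container 4; 10 m³ remain.
Put 31 m³ in container 5; 9 m³ remain.
Put 26 m³ in container 6; 14 m³ remain.
Put 39 m³ in container 7; 1 m³ remain.
Put 38 m³ in container 8; 2 m³ remain.
Put 19 m³ in container 9; 21 m³ remain.
Put 25 m³ in container 10; 15 m³ remain.
Put 22 m³ in container 11; 18 m³ remain.
Put 9 m³ in container 9; 12 m³ remain.
Put 37 m³ in container 12; 3 m³ remain.
Put 5 m³ in container 1; 13 m³ remain.
Put 3 m³ in container 11; 15 m³ remain.
Put 25 m³ in container 13; 15 m³ remain.
Final containers: [22,5] [26] [21,4] [30] [31] [26] [39] [38] [19,9] [25] [22,3] [37] [25].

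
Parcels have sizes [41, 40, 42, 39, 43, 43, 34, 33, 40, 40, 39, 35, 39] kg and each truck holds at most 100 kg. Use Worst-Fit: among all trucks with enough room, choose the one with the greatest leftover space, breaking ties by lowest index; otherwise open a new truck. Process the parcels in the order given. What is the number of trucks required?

7 trucks

Put 41 kg in truck 1; 59 kg remain.
Put 40 kg in truck 1; 19 kg remain.
Put 42 kg in truck 2; 58 kg remain.
Put 39 kg in truck 2; 19 kg remain.
Put 43 kg in truck 3; 57 kg remain.
Put 43 kg in truck 3; 14 kg remain.
Put 34 kg in truck 4; 66 kg remain.
Put 33 kg in truck 4; 33 kg remain.
Put 40 kg in truck 5; 60 kg remain.
Put 40 kg in truck 5; 20 kg remain.
Put 39 kg in truck 6; 61 kg remain.
Put 35 kg in truck 6; 26 kg remain.
Put 39 kg in truck 7; 61 kg remain.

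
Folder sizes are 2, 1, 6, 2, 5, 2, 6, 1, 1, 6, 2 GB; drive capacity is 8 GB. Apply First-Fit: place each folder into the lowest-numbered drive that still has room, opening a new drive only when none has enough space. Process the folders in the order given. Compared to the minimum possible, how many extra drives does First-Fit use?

First-Fit: [2,1,2,2,1] [6,1] [5,2] [6] [6] → 5 drives.
Total size 34 GB; any packing needs at least ⌈34/8⌉ = 5 drives.
So 5 is already optimal.

0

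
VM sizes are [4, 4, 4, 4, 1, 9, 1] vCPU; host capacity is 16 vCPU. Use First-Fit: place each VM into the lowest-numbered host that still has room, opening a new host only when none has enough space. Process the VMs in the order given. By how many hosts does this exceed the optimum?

First-Fit: [4,4,4,4] [1,9,1] → 2 hosts.
Total size 27 vCPU; any packing needs at least ⌈27/16⌉ = 2 hosts.
So 2 is already optimal.

0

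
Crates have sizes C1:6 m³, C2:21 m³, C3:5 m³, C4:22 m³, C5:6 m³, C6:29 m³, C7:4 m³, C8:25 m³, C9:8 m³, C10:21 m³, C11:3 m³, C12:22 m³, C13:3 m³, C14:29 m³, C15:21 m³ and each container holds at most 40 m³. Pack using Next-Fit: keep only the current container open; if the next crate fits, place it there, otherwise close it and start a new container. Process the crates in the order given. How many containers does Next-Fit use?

C1 (6 m³) → container 1 (remaining 34 m³)
C2 (21 m³) → container 1 (remaining 13 m³)
C3 (5 m³) → container 1 (remaining 8 m³)
C4 (22 m³) → container 2 (remaining 18 m³)
C5 (6 m³) → container 2 (remaining 12 m³)
C6 (29 m³) → container 3 (remaining 11 m³)
C7 (4 m³) → container 3 (remaining 7 m³)
C8 (25 m³) → container 4 (remaining 15 m³)
C9 (8 m³) → container 4 (remaining 7 m³)
C10 (21 m³) → container 5 (remaining 19 m³)
C11 (3 m³) → container 5 (remaining 16 m³)
C12 (22 m³) → container 6 (remaining 18 m³)
C13 (3 m³) → container 6 (remaining 15 m³)
C14 (29 m³) → container 7 (remaining 11 m³)
C15 (21 m³) → container 8 (remaining 19 m³)
Final containers: [6,21,5] [22,6] [29,4] [25,8] [21,3] [22,3] [29] [21].

8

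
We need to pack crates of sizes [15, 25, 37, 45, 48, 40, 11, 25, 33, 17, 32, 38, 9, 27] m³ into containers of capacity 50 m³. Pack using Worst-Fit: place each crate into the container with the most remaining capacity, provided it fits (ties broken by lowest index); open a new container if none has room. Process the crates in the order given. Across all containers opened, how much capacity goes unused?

98

container 1: place 15 m³, 35 m³ left
container 1: place 25 m³, 10 m³ left
container 2: place 37 m³, 13 m³ left
container 3: place 45 m³, 5 m³ left
container 4: place 48 m³, 2 m³ left
container 5: place 40 m³, 10 m³ left
container 2: place 11 m³, 2 m³ left
container 6: place 25 m³, 25 m³ left
container 7: place 33 m³, 17 m³ left
container 6: place 17 m³, 8 m³ left
container 8: place 32 m³, 18 m³ left
container 9: place 38 m³, 12 m³ left
container 8: place 9 m³, 9 m³ left
container 10: place 27 m³, 23 m³ left
10 containers × 50 m³ = 500 m³; used 402 m³; unused 98 m³.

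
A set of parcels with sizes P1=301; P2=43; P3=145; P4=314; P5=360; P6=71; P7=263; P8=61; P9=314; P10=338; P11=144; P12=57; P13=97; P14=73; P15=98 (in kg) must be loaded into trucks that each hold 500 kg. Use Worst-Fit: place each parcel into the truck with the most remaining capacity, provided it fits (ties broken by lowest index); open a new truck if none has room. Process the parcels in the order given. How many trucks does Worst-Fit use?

6 trucks

truck 1: place P1 (301 kg), 199 kg left
truck 1: place P2 (43 kg), 156 kg left
truck 1: place P3 (145 kg), 11 kg left
truck 2: place P4 (314 kg), 186 kg left
truck 3: place P5 (360 kg), 140 kg left
truck 2: place P6 (71 kg), 115 kg left
truck 4: place P7 (263 kg), 237 kg left
truck 4: place P8 (61 kg), 176 kg left
truck 5: place P9 (314 kg), 186 kg left
truck 6: place P10 (338 kg), 162 kg left
truck 5: place P11 (144 kg), 42 kg left
truck 4: place P12 (57 kg), 119 kg left
truck 6: place P13 (97 kg), 65 kg left
truck 3: place P14 (73 kg), 67 kg left
truck 4: place P15 (98 kg), 21 kg left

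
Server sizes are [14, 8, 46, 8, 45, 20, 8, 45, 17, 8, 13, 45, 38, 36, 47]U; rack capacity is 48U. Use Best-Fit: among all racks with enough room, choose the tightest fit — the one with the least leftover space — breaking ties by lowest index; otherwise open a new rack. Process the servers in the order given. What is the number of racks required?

10

rack 1: place 14U, 34U left
rack 1: place 8U, 26U left
rack 2: place 46U, 2U left
rack 1: place 8U, 18U left
rack 3: place 45U, 3U left
rack 4: place 20U, 28U left
rack 1: place 8U, 10U left
rack 5: place 45U, 3U left
rack 4: place 17U, 11U left
rack 1: place 8U, 2U left
rack 6: place 13U, 35U left
rack 7: place 45U, 3U left
rack 8: place 38U, 10U left
rack 9: place 36U, 12U left
rack 10: place 47U, 1U left
Final racks: [14,8,8,8,8] [46] [45] [20,17] [45] [13] [45] [38] [36] [47].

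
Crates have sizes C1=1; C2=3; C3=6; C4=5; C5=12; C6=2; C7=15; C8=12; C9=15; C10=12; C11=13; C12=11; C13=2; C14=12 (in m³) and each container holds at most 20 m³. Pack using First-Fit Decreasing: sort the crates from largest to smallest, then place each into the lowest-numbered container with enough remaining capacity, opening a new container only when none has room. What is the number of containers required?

Sorted descending: 15, 15, 13, 12, 12, 12, 12, 11, 6, 5, 3, 2, 2, 1.
15 m³ → container 1 (remaining 5 m³)
15 m³ → container 2 (remaining 5 m³)
13 m³ → container 3 (remaining 7 m³)
12 m³ → container 4 (remaining 8 m³)
12 m³ → container 5 (remaining 8 m³)
12 m³ → container 6 (remaining 8 m³)
12 m³ → container 7 (remaining 8 m³)
11 m³ → container 8 (remaining 9 m³)
6 m³ → container 3 (remaining 1 m³)
5 m³ → container 1 (remaining 0 m³)
3 m³ → container 2 (remaining 2 m³)
2 m³ → container 2 (remaining 0 m³)
2 m³ → container 4 (remaining 6 m³)
1 m³ → container 3 (remaining 0 m³)
Final containers: [15,5] [15,3,2] [13,6,1] [12,2] [12] [12] [12] [11].

8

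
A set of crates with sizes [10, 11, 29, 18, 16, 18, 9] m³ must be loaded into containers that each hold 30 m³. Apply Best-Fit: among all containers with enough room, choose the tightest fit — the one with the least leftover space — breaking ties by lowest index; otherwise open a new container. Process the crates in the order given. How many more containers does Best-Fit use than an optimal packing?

1

Best-Fit: [10,11,9] [29] [18] [16] [18] → 5 containers.
Total size 111 m³; any packing needs at least ⌈111/30⌉ = 4 containers.
An optimal packing achieves that bound: [29] [18,11] [18,10] [16,9] → 4 containers.
Excess: 5 − 4 = 1.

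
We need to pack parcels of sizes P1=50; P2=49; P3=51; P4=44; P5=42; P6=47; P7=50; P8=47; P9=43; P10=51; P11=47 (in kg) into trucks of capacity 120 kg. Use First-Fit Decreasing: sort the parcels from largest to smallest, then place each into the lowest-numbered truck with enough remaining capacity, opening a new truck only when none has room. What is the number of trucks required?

6 trucks

Sorted descending: 51, 51, 50, 50, 49, 47, 47, 47, 44, 43, 42.
51 kg → truck 1 (remaining 69 kg)
51 kg → truck 1 (remaining 18 kg)
50 kg → truck 2 (remaining 70 kg)
50 kg → truck 2 (remaining 20 kg)
49 kg → truck 3 (remaining 71 kg)
47 kg → truck 3 (remaining 24 kg)
47 kg → truck 4 (remaining 73 kg)
47 kg → truck 4 (remaining 26 kg)
44 kg → truck 5 (remaining 76 kg)
43 kg → truck 5 (remaining 33 kg)
42 kg → truck 6 (remaining 78 kg)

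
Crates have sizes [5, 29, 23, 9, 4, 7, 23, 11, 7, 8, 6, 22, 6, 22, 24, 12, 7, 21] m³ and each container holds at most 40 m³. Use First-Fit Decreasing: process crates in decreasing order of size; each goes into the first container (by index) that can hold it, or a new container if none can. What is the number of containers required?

7

Sorted descending: 29, 24, 23, 23, 22, 22, 21, 12, 11, 9, 8, 7, 7, 7, 6, 6, 5, 4.
container 1: place 29 m³, 11 m³ left
container 2: place 24 m³, 16 m³ left
container 3: place 23 m³, 17 m³ left
container 4: place 23 m³, 17 m³ left
container 5: place 22 m³, 18 m³ left
container 6: place 22 m³, 18 m³ left
container 7: place 21 m³, 19 m³ left
container 2: place 12 m³, 4 m³ left
container 1: place 11 m³, 0 m³ left
container 3: place 9 m³, 8 m³ left
container 3: place 8 m³, 0 m³ left
container 4: place 7 m³, 10 m³ left
container 4: place 7 m³, 3 m³ left
container 5: place 7 m³, 11 m³ left
container 5: place 6 m³, 5 m³ left
container 6: place 6 m³, 12 m³ left
container 5: place 5 m³, 0 m³ left
container 2: place 4 m³, 0 m³ left
Final containers: [29,11] [24,12,4] [23,9,8] [23,7,7] [22,7,6,5] [22,6] [21].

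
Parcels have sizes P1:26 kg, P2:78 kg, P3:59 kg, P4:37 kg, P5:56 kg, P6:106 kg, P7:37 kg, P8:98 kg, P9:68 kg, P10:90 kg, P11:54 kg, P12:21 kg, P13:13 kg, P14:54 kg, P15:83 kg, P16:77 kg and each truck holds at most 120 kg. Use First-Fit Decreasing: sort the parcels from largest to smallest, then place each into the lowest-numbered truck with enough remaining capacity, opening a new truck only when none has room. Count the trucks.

9

Sorted descending: 106, 98, 90, 83, 78, 77, 68, 59, 56, 54, 54, 37, 37, 26, 21, 13.
truck 1: place 106 kg, 14 kg left
truck 2: place 98 kg, 22 kg left
truck 3: place 90 kg, 30 kg left
truck 4: place 83 kg, 37 kg left
truck 5: place 78 kg, 42 kg left
truck 6: place 77 kg, 43 kg left
truck 7: place 68 kg, 52 kg left
truck 8: place 59 kg, 61 kg left
truck 8: place 56 kg, 5 kg left
truck 9: place 54 kg, 66 kg left
truck 9: place 54 kg, 12 kg left
truck 4: place 37 kg, 0 kg left
truck 5: place 37 kg, 5 kg left
truck 3: place 26 kg, 4 kg left
truck 2: place 21 kg, 1 kg left
truck 1: place 13 kg, 1 kg left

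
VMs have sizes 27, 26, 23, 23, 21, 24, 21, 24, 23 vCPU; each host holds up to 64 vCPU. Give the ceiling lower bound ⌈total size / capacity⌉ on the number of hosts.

Total size = 27 + 26 + 23 + 23 + 21 + 24 + 21 + 24 + 23 = 212 vCPU.
⌈212 / 64⌉ = 4.

4 hosts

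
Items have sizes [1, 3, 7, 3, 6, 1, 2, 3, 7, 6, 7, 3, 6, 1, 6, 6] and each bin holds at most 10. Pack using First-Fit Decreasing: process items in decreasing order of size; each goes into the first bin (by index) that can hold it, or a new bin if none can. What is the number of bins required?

8

Sorted descending: 7, 7, 7, 6, 6, 6, 6, 6, 3, 3, 3, 3, 2, 1, 1, 1.
bin 1: place 7, 3 left
bin 2: place 7, 3 left
bin 3: place 7, 3 left
bin 4: place 6, 4 left
bin 5: place 6, 4 left
bin 6: place 6, 4 left
bin 7: place 6, 4 left
bin 8: place 6, 4 left
bin 1: place 3, 0 left
bin 2: place 3, 0 left
bin 3: place 3, 0 left
bin 4: place 3, 1 left
bin 5: place 2, 2 left
bin 4: place 1, 0 left
bin 5: place 1, 1 left
bin 5: place 1, 0 left
Final bins: [7,3] [7,3] [7,3] [6,3,1] [6,2,1,1] [6] [6] [6].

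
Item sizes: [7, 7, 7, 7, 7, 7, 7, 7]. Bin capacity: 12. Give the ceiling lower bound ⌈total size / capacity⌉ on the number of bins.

5

Total size = 7 + 7 + 7 + 7 + 7 + 7 + 7 + 7 = 56.
⌈56 / 12⌉ = 5.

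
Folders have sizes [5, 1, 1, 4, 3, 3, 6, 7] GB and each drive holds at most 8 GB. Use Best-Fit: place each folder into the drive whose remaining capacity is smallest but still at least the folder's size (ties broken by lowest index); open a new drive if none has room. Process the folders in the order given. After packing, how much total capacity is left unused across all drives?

drive 1: place 5 GB, 3 GB left
drive 1: place 1 GB, 2 GB left
drive 1: place 1 GB, 1 GB left
drive 2: place 4 GB, 4 GB left
drive 2: place 3 GB, 1 GB left
drive 3: place 3 GB, 5 GB left
drive 4: place 6 GB, 2 GB left
drive 5: place 7 GB, 1 GB left
5 drives × 8 GB = 40 GB; used 30 GB; unused 10 GB.

10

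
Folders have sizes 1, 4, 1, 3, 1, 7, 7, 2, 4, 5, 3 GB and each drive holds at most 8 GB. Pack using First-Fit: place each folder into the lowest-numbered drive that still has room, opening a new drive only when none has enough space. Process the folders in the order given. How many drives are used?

6

Put 1 GB in drive 1; 7 GB remain.
Put 4 GB in drive 1; 3 GB remain.
Put 1 GB in drive 1; 2 GB remain.
Put 3 GB in drive 2; 5 GB remain.
Put 1 GB in drive 1; 1 GB remain.
Put 7 GB in drive 3; 1 GB remain.
Put 7 GB in drive 4; 1 GB remain.
Put 2 GB in drive 2; 3 GB remain.
Put 4 GB in drive 5; 4 GB remain.
Put 5 GB in drive 6; 3 GB remain.
Put 3 GB in drive 2; 0 GB remain.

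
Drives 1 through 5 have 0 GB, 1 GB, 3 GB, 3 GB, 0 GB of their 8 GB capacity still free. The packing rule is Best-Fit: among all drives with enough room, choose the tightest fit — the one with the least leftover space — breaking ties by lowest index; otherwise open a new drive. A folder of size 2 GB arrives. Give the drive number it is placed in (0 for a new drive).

3

Drives with room: drive 3 (3 GB), drive 4 (3 GB).
Tightest fit is drive 3 with 3 GB free.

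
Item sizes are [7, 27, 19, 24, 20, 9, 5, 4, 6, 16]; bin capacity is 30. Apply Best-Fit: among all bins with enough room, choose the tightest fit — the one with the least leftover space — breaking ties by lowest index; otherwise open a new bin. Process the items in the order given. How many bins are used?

7 → bin 1 (remaining 23)
27 → bin 2 (remaining 3)
19 → bin 1 (remaining 4)
24 → bin 3 (remaining 6)
20 → bin 4 (remaining 10)
9 → bin 4 (remaining 1)
5 → bin 3 (remaining 1)
4 → bin 1 (remaining 0)
6 → bin 5 (remaining 24)
16 → bin 5 (remaining 8)

5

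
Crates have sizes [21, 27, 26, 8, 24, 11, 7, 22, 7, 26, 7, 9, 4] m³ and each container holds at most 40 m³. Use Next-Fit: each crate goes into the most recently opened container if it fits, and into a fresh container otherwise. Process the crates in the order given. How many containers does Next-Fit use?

7 containers

container 1: place 21 m³, 19 m³ left
container 2: place 27 m³, 13 m³ left
container 3: place 26 m³, 14 m³ left
container 3: place 8 m³, 6 m³ left
container 4: place 24 m³, 16 m³ left
container 4: place 11 m³, 5 m³ left
container 5: place 7 m³, 33 m³ left
container 5: place 22 m³, 11 m³ left
container 5: place 7 m³, 4 m³ left
container 6: place 26 m³, 14 m³ left
container 6: place 7 m³, 7 m³ left
container 7: place 9 m³, 31 m³ left
container 7: place 4 m³, 27 m³ left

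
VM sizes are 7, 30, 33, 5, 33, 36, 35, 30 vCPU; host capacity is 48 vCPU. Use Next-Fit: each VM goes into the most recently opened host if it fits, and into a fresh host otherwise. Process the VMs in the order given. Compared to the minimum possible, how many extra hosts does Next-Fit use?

Next-Fit: [7,30] [33,5] [33] [36] [35] [30] → 6 hosts.
6 VMs exceed 24 vCPU (half the capacity), and no two of those can share a host, so at least 6 hosts are needed.
So 6 is already optimal.

0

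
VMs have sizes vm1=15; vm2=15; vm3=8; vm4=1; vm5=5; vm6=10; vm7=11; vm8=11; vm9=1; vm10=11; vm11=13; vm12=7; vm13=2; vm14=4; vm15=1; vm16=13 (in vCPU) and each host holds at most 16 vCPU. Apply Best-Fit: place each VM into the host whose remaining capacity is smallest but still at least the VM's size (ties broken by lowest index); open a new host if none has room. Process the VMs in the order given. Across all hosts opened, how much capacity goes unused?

32

Put vm1 (15 vCPU) in host 1; 1 vCPU remain.
Put vm2 (15 vCPU) in host 2; 1 vCPU remain.
Put vm3 (8 vCPU) in host 3; 8 vCPU remain.
Put vm4 (1 vCPU) in host 1; 0 vCPU remain.
Put vm5 (5 vCPU) in host 3; 3 vCPU remain.
Put vm6 (10 vCPU) in host 4; 6 vCPU remain.
Put vm7 (11 vCPU) in host 5; 5 vCPU remain.
Put vm8 (11 vCPU) in host 6; 5 vCPU remain.
Put vm9 (1 vCPU) in host 2; 0 vCPU remain.
Put vm10 (11 vCPU) in host 7; 5 vCPU remain.
Put vm11 (13 vCPU) in host 8; 3 vCPU remain.
Put vm12 (7 vCPU) in host 9; 9 vCPU remain.
Put vm13 (2 vCPU) in host 3; 1 vCPU remain.
Put vm14 (4 vCPU) in host 5; 1 vCPU remain.
Put vm15 (1 vCPU) in host 3; 0 vCPU remain.
Put vm16 (13 vCPU) in host 10; 3 vCPU remain.
10 hosts × 16 vCPU = 160 vCPU; used 128 vCPU; unused 32 vCPU.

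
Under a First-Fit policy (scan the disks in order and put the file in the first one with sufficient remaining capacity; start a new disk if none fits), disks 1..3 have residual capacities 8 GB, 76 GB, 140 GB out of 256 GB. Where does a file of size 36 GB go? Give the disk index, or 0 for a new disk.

2

Disks with room: disk 2 (76 GB), disk 3 (140 GB).
The first with room is disk 2.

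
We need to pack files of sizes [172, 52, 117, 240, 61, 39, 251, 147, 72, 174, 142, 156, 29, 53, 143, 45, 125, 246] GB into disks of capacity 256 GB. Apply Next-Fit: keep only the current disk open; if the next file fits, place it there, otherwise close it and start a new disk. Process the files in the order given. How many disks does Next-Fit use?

disk 1: place 172 GB, 84 GB left
disk 1: place 52 GB, 32 GB left
disk 2: place 117 GB, 139 GB left
disk 3: place 240 GB, 16 GB left
disk 4: place 61 GB, 195 GB left
disk 4: place 39 GB, 156 GB left
disk 5: place 251 GB, 5 GB left
disk 6: place 147 GB, 109 GB left
disk 6: place 72 GB, 37 GB left
disk 7: place 174 GB, 82 GB left
disk 8: place 142 GB, 114 GB left
disk 9: place 156 GB, 100 GB left
disk 9: place 29 GB, 71 GB left
disk 9: place 53 GB, 18 GB left
disk 10: place 143 GB, 113 GB left
disk 10: place 45 GB, 68 GB left
disk 11: place 125 GB, 131 GB left
disk 12: place 246 GB, 10 GB left

12 disks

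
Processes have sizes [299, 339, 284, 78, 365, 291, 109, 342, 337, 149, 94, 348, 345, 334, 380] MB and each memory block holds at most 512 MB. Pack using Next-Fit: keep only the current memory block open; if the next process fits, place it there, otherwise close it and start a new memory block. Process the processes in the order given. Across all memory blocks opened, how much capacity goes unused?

memory block 1: place 299 MB, 213 MB left
memory block 2: place 339 MB, 173 MB left
memory block 3: place 284 MB, 228 MB left
memory block 3: place 78 MB, 150 MB left
memory block 4: place 365 MB, 147 MB left
memory block 5: place 291 MB, 221 MB left
memory block 5: place 109 MB, 112 MB left
memory block 6: place 342 MB, 170 MB left
memory block 7: place 337 MB, 175 MB left
memory block 7: place 149 MB, 26 MB left
memory block 8: place 94 MB, 418 MB left
memory block 8: place 348 MB, 70 MB left
memory block 9: place 345 MB, 167 MB left
memory block 10: place 334 MB, 178 MB left
memory block 11: place 380 MB, 132 MB left
11 memory blocks × 512 MB = 5632 MB; used 4094 MB; unused 1538 MB.

1538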